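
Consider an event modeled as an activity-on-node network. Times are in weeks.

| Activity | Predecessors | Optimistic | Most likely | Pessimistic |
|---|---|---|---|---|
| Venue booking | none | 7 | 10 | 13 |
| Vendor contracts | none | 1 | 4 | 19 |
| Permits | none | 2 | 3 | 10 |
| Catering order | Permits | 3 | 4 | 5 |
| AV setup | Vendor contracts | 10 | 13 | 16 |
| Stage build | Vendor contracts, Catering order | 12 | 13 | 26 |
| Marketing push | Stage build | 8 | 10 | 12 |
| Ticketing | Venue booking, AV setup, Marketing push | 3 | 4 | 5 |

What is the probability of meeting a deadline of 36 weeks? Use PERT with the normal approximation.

0.361

te_Venue booking = (7 + 4·10 + 13)/6 = 60/6 = 10; σ²_Venue booking = ((13−7)/6)² = 1.000
te_Vendor contracts = (1 + 4·4 + 19)/6 = 36/6 = 6; σ²_Vendor contracts = ((19−1)/6)² = 9.000
te_Permits = (2 + 4·3 + 10)/6 = 24/6 = 4; σ²_Permits = ((10−2)/6)² = 1.778
te_Catering order = (3 + 4·4 + 5)/6 = 24/6 = 4; σ²_Catering order = ((5−3)/6)² = 0.111
te_AV setup = (10 + 4·13 + 16)/6 = 78/6 = 13; σ²_AV setup = ((16−10)/6)² = 1.000
te_Stage build = (12 + 4·13 + 26)/6 = 90/6 = 15; σ²_Stage build = ((26−12)/6)² = 5.444
te_Marketing push = (8 + 4·10 + 12)/6 = 60/6 = 10; σ²_Marketing push = ((12−8)/6)² = 0.444
te_Ticketing = (3 + 4·4 + 5)/6 = 24/6 = 4; σ²_Ticketing = ((5−3)/6)² = 0.111

Forward pass:
ES_Venue booking = 0; EF_Venue booking = 10
ES_Vendor contracts = 0; EF_Vendor contracts = 6
ES_Permits = 0; EF_Permits = 4
ES_Catering order = 4; EF_Catering order = 4+4 = 8
ES_AV setup = 6; EF_AV setup = 6+13 = 19
ES_Stage build = max(EF_Vendor contracts=6, EF_Catering order=8) = 8; EF_Stage build = 8+15 = 23
ES_Marketing push = 23; EF_Marketing push = 23+10 = 33
ES_Ticketing = max(EF_Venue booking=10, EF_AV setup=19, EF_Marketing push=33) = 33; EF_Ticketing = 33+4 = 37
Expected project duration μ = 37 weeks. Critical path: Permits → Catering order → Stage build → Marketing push → Ticketing.

Variance along critical path = 1.778 + 0.111 + 5.444 + 0.444 + 0.111 = 7.889; σ = √7.889 = 2.809 weeks.
Z = (36 − 37) / 2.809 = -0.356
P(T ≤ 36) = Φ(-0.356) ≈ 0.361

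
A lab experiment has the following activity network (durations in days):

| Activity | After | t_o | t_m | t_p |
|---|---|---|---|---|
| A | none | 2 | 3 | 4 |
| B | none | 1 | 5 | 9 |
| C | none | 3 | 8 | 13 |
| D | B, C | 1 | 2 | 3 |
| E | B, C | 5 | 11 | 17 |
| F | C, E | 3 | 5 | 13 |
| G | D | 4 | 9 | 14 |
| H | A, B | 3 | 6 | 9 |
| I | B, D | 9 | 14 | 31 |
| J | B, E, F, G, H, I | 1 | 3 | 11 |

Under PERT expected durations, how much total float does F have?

1 days

te_A = (2 + 4·3 + 4)/6 = 18/6 = 3
te_B = (1 + 4·5 + 9)/6 = 30/6 = 5
te_C = (3 + 4·8 + 13)/6 = 48/6 = 8
te_D = (1 + 4·2 + 3)/6 = 12/6 = 2
te_E = (5 + 4·11 + 17)/6 = 66/6 = 11
te_F = (3 + 4·5 + 13)/6 = 36/6 = 6
te_G = (4 + 4·9 + 14)/6 = 54/6 = 9
te_H = (3 + 4·6 + 9)/6 = 36/6 = 6
te_I = (9 + 4·14 + 31)/6 = 96/6 = 16
te_J = (1 + 4·3 + 11)/6 = 24/6 = 4

Forward pass:
ES_A = 0; EF_A = 3
ES_B = 0; EF_B = 5
ES_C = 0; EF_C = 8
ES_D = max(EF_B=5, EF_C=8) = 8; EF_D = 8+2 = 10
ES_E = max(EF_B=5, EF_C=8) = 8; EF_E = 8+11 = 19
ES_F = max(EF_C=8, EF_E=19) = 19; EF_F = 19+6 = 25
ES_G = 10; EF_G = 10+9 = 19
ES_H = max(EF_A=3, EF_B=5) = 5; EF_H = 5+6 = 11
ES_I = max(EF_B=5, EF_D=10) = 10; EF_I = 10+16 = 26
ES_J = max(EF_B=5, EF_E=19, EF_F=25, EF_G=19, EF_H=11, EF_I=26) = 26; EF_J = 26+4 = 30
Expected project duration μ = 30 days. Critical path: C → D → I → J.

Backward pass:
LF_J = 30; LS_J = 30−4 = 26
LF_I = LS_J = 26; LS_I = 26−16 = 10
LF_H = LS_J = 26; LS_H = 26−6 = 20
LF_G = LS_J = 26; LS_G = 26−9 = 17
LF_F = LS_J = 26; LS_F = 26−6 = 20
LF_E = min(LS_F=20, LS_J=26) = 20; LS_E = 20−11 = 9
LF_D = min(LS_G=17, LS_I=10) = 10; LS_D = 10−2 = 8
LF_C = min(LS_D=8, LS_E=9, LS_F=20) = 8; LS_C = 8−8 = 0
LF_B = min(LS_D=8, LS_E=9, LS_H=20, LS_I=10, LS_J=26) = 8; LS_B = 8−5 = 3
LF_A = LS_H = 20; LS_A = 20−3 = 17
Slack_F = LS_F − ES_F = 20 − 19 = 1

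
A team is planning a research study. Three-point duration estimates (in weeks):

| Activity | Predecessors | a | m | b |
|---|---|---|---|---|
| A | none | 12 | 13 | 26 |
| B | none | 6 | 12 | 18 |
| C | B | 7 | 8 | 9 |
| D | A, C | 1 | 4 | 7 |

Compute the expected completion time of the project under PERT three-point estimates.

te_A = (12 + 4·13 + 26)/6 = 90/6 = 15
te_B = (6 + 4·12 + 18)/6 = 72/6 = 12
te_C = (7 + 4·8 + 9)/6 = 48/6 = 8
te_D = (1 + 4·4 + 7)/6 = 24/6 = 4

Forward pass:
ES_A = 0; EF_A = 15
ES_B = 0; EF_B = 12
ES_C = 12; EF_C = 12+8 = 20
ES_D = max(EF_A=15, EF_C=20) = 20; EF_D = 20+4 = 24
Expected project duration μ = 24 weeks. Critical path: B → C → D.

24 weeks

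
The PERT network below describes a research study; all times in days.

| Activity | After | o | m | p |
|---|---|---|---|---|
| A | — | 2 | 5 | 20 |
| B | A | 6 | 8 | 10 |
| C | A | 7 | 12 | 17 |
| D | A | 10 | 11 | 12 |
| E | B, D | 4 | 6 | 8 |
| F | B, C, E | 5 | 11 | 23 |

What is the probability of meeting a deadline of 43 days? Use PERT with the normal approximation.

0.948

te_A = (2 + 4·5 + 20)/6 = 42/6 = 7; σ²_A = ((20−2)/6)² = 9.000
te_B = (6 + 4·8 + 10)/6 = 48/6 = 8; σ²_B = ((10−6)/6)² = 0.444
te_C = (7 + 4·12 + 17)/6 = 72/6 = 12; σ²_C = ((17−7)/6)² = 2.778
te_D = (10 + 4·11 + 12)/6 = 66/6 = 11; σ²_D = ((12−10)/6)² = 0.111
te_E = (4 + 4·6 + 8)/6 = 36/6 = 6; σ²_E = ((8−4)/6)² = 0.444
te_F = (5 + 4·11 + 23)/6 = 72/6 = 12; σ²_F = ((23−5)/6)² = 9.000

Forward pass:
ES_A = 0; EF_A = 7
ES_B = 7; EF_B = 7+8 = 15
ES_C = 7; EF_C = 7+12 = 19
ES_D = 7; EF_D = 7+11 = 18
ES_E = max(EF_B=15, EF_D=18) = 18; EF_E = 18+6 = 24
ES_F = max(EF_B=15, EF_C=19, EF_E=24) = 24; EF_F = 24+12 = 36
Expected project duration μ = 36 days. Critical path: A → D → E → F.

Variance along critical path = 9.000 + 0.111 + 0.444 + 9.000 = 18.556; σ = √18.556 = 4.308 days.
Z = (43 − 36) / 4.308 = 1.625
P(T ≤ 43) = Φ(1.625) ≈ 0.948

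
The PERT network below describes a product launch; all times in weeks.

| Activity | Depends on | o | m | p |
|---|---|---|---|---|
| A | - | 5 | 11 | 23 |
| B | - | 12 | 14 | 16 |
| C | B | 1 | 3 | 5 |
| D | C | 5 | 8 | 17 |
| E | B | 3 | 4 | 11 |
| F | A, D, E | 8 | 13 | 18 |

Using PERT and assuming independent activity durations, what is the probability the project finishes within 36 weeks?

0.139

te_A = (5 + 4·11 + 23)/6 = 72/6 = 12; σ²_A = ((23−5)/6)² = 9.000
te_B = (12 + 4·14 + 16)/6 = 84/6 = 14; σ²_B = ((16−12)/6)² = 0.444
te_C = (1 + 4·3 + 5)/6 = 18/6 = 3; σ²_C = ((5−1)/6)² = 0.444
te_D = (5 + 4·8 + 17)/6 = 54/6 = 9; σ²_D = ((17−5)/6)² = 4.000
te_E = (3 + 4·4 + 11)/6 = 30/6 = 5; σ²_E = ((11−3)/6)² = 1.778
te_F = (8 + 4·13 + 18)/6 = 78/6 = 13; σ²_F = ((18−8)/6)² = 2.778

Forward pass:
ES_A = 0; EF_A = 12
ES_B = 0; EF_B = 14
ES_C = 14; EF_C = 14+3 = 17
ES_D = 17; EF_D = 17+9 = 26
ES_E = 14; EF_E = 14+5 = 19
ES_F = max(EF_A=12, EF_D=26, EF_E=19) = 26; EF_F = 26+13 = 39
Expected project duration μ = 39 weeks. Critical path: B → C → D → F.

Variance along critical path = 0.444 + 0.444 + 4.000 + 2.778 = 7.667; σ = √7.667 = 2.769 weeks.
Z = (36 − 39) / 2.769 = -1.083
P(T ≤ 36) = Φ(-1.083) ≈ 0.139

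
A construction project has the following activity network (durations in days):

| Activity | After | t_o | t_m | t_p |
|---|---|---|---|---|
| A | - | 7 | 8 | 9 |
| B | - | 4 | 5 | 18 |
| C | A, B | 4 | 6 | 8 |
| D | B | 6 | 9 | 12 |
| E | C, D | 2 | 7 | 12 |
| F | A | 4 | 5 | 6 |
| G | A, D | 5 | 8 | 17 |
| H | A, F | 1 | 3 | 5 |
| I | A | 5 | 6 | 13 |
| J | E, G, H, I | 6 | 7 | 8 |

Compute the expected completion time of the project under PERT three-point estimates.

32 days

te_A = (7 + 4·8 + 9)/6 = 48/6 = 8
te_B = (4 + 4·5 + 18)/6 = 42/6 = 7
te_C = (4 + 4·6 + 8)/6 = 36/6 = 6
te_D = (6 + 4·9 + 12)/6 = 54/6 = 9
te_E = (2 + 4·7 + 12)/6 = 42/6 = 7
te_F = (4 + 4·5 + 6)/6 = 30/6 = 5
te_G = (5 + 4·8 + 17)/6 = 54/6 = 9
te_H = (1 + 4·3 + 5)/6 = 18/6 = 3
te_I = (5 + 4·6 + 13)/6 = 42/6 = 7
te_J = (6 + 4·7 + 8)/6 = 42/6 = 7

Forward pass:
ES_A = 0; EF_A = 8
ES_B = 0; EF_B = 7
ES_C = max(EF_A=8, EF_B=7) = 8; EF_C = 8+6 = 14
ES_D = 7; EF_D = 7+9 = 16
ES_E = max(EF_C=14, EF_D=16) = 16; EF_E = 16+7 = 23
ES_F = 8; EF_F = 8+5 = 13
ES_G = max(EF_A=8, EF_D=16) = 16; EF_G = 16+9 = 25
ES_H = max(EF_A=8, EF_F=13) = 13; EF_H = 13+3 = 16
ES_I = 8; EF_I = 8+7 = 15
ES_J = max(EF_E=23, EF_G=25, EF_H=16, EF_I=15) = 25; EF_J = 25+7 = 32
Expected project duration μ = 32 days. Critical path: B → D → G → J.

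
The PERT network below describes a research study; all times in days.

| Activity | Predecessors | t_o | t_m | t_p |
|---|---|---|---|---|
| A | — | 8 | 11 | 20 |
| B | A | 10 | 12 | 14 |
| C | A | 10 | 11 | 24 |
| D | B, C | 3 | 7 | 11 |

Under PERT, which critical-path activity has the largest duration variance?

te_A = (8 + 4·11 + 20)/6 = 72/6 = 12; σ²_A = ((20−8)/6)² = 4.000
te_B = (10 + 4·12 + 14)/6 = 72/6 = 12; σ²_B = ((14−10)/6)² = 0.444
te_C = (10 + 4·11 + 24)/6 = 78/6 = 13; σ²_C = ((24−10)/6)² = 5.444
te_D = (3 + 4·7 + 11)/6 = 42/6 = 7; σ²_D = ((11−3)/6)² = 1.778

Forward pass:
ES_A = 0; EF_A = 12
ES_B = 12; EF_B = 12+12 = 24
ES_C = 12; EF_C = 12+13 = 25
ES_D = max(EF_B=24, EF_C=25) = 25; EF_D = 25+7 = 32
Expected project duration μ = 32 days. Critical path: A → C → D.

Variances on critical path: σ²_A=4.000, σ²_C=5.444, σ²_D=1.778.
Largest is σ²_C = 5.444.

C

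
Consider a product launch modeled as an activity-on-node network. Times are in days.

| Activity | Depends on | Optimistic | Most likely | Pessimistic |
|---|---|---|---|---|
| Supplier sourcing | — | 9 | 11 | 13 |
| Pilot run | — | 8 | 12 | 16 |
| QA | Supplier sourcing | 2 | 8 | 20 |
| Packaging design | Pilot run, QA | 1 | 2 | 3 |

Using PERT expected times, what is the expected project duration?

te_Supplier sourcing = (9 + 4·11 + 13)/6 = 66/6 = 11
te_Pilot run = (8 + 4·12 + 16)/6 = 72/6 = 12
te_QA = (2 + 4·8 + 20)/6 = 54/6 = 9
te_Packaging design = (1 + 4·2 + 3)/6 = 12/6 = 2

Forward pass:
ES_Supplier sourcing = 0; EF_Supplier sourcing = 11
ES_Pilot run = 0; EF_Pilot run = 12
ES_QA = 11; EF_QA = 11+9 = 20
ES_Packaging design = max(EF_Pilot run=12, EF_QA=20) = 20; EF_Packaging design = 20+2 = 22
Expected project duration μ = 22 days. Critical path: Supplier sourcing → QA → Packaging design.

22 days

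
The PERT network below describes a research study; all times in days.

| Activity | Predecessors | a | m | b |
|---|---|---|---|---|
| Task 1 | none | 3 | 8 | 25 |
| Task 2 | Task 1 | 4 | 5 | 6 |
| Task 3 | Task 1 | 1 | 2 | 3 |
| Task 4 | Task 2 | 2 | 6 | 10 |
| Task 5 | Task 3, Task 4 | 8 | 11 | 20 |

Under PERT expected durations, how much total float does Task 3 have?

te_Task 1 = (3 + 4·8 + 25)/6 = 60/6 = 10
te_Task 2 = (4 + 4·5 + 6)/6 = 30/6 = 5
te_Task 3 = (1 + 4·2 + 3)/6 = 12/6 = 2
te_Task 4 = (2 + 4·6 + 10)/6 = 36/6 = 6
te_Task 5 = (8 + 4·11 + 20)/6 = 72/6 = 12

Forward pass:
ES_Task 1 = 0; EF_Task 1 = 10
ES_Task 2 = 10; EF_Task 2 = 10+5 = 15
ES_Task 3 = 10; EF_Task 3 = 10+2 = 12
ES_Task 4 = 15; EF_Task 4 = 15+6 = 21
ES_Task 5 = max(EF_Task 3=12, EF_Task 4=21) = 21; EF_Task 5 = 21+12 = 33
Expected project duration μ = 33 days. Critical path: Task 1 → Task 2 → Task 4 → Task 5.

Backward pass:
LF_Task 5 = 33; LS_Task 5 = 33−12 = 21
LF_Task 4 = LS_Task 5 = 21; LS_Task 4 = 21−6 = 15
LF_Task 3 = LS_Task 5 = 21; LS_Task 3 = 21−2 = 19
LF_Task 2 = LS_Task 4 = 15; LS_Task 2 = 15−5 = 10
LF_Task 1 = min(LS_Task 2=10, LS_Task 3=19) = 10; LS_Task 1 = 10−10 = 0
Slack_Task 3 = LS_Task 3 − ES_Task 3 = 19 − 10 = 9

9 days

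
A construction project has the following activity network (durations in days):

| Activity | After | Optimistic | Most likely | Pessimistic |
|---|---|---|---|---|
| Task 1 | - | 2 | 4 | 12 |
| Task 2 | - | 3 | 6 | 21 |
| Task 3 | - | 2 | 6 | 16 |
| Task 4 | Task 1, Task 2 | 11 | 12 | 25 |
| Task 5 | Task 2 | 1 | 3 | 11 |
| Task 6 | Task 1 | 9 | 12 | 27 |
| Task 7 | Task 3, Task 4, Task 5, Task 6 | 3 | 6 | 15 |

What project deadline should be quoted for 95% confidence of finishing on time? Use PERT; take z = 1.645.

te_Task 1 = (2 + 4·4 + 12)/6 = 30/6 = 5; σ²_Task 1 = ((12−2)/6)² = 2.778
te_Task 2 = (3 + 4·6 + 21)/6 = 48/6 = 8; σ²_Task 2 = ((21−3)/6)² = 9.000
te_Task 3 = (2 + 4·6 + 16)/6 = 42/6 = 7; σ²_Task 3 = ((16−2)/6)² = 5.444
te_Task 4 = (11 + 4·12 + 25)/6 = 84/6 = 14; σ²_Task 4 = ((25−11)/6)² = 5.444
te_Task 5 = (1 + 4·3 + 11)/6 = 24/6 = 4; σ²_Task 5 = ((11−1)/6)² = 2.778
te_Task 6 = (9 + 4·12 + 27)/6 = 84/6 = 14; σ²_Task 6 = ((27−9)/6)² = 9.000
te_Task 7 = (3 + 4·6 + 15)/6 = 42/6 = 7; σ²_Task 7 = ((15−3)/6)² = 4.000

Forward pass:
ES_Task 1 = 0; EF_Task 1 = 5
ES_Task 2 = 0; EF_Task 2 = 8
ES_Task 3 = 0; EF_Task 3 = 7
ES_Task 4 = max(EF_Task 1=5, EF_Task 2=8) = 8; EF_Task 4 = 8+14 = 22
ES_Task 5 = 8; EF_Task 5 = 8+4 = 12
ES_Task 6 = 5; EF_Task 6 = 5+14 = 19
ES_Task 7 = max(EF_Task 3=7, EF_Task 4=22, EF_Task 5=12, EF_Task 6=19) = 22; EF_Task 7 = 22+7 = 29
Expected project duration μ = 29 days. Critical path: Task 2 → Task 4 → Task 7.

Variance along critical path = 9.000 + 5.444 + 4.000 = 18.444; σ = 4.295 days.
D = μ + z·σ = 29 + 1.645·4.295 = 36.1 days

36.1 days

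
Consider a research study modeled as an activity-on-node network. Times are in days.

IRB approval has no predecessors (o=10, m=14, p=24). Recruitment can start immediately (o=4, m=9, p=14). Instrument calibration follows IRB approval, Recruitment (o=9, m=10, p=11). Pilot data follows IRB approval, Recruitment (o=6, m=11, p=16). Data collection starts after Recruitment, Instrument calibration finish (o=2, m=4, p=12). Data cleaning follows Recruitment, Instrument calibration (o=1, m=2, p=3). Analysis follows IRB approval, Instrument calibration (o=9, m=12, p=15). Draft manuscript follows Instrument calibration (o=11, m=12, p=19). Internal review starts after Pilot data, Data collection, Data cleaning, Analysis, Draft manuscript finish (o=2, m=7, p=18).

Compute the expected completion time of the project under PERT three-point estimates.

46 days

te_IRB approval = (10 + 4·14 + 24)/6 = 90/6 = 15
te_Recruitment = (4 + 4·9 + 14)/6 = 54/6 = 9
te_Instrument calibration = (9 + 4·10 + 11)/6 = 60/6 = 10
te_Pilot data = (6 + 4·11 + 16)/6 = 66/6 = 11
te_Data collection = (2 + 4·4 + 12)/6 = 30/6 = 5
te_Data cleaning = (1 + 4·2 + 3)/6 = 12/6 = 2
te_Analysis = (9 + 4·12 + 15)/6 = 72/6 = 12
te_Draft manuscript = (11 + 4·12 + 19)/6 = 78/6 = 13
te_Internal review = (2 + 4·7 + 18)/6 = 48/6 = 8

Forward pass:
ES_IRB approval = 0; EF_IRB approval = 15
ES_Recruitment = 0; EF_Recruitment = 9
ES_Instrument calibration = max(EF_IRB approval=15, EF_Recruitment=9) = 15; EF_Instrument calibration = 15+10 = 25
ES_Pilot data = max(EF_IRB approval=15, EF_Recruitment=9) = 15; EF_Pilot data = 15+11 = 26
ES_Data collection = max(EF_Recruitment=9, EF_Instrument calibration=25) = 25; EF_Data collection = 25+5 = 30
ES_Data cleaning = max(EF_Recruitment=9, EF_Instrument calibration=25) = 25; EF_Data cleaning = 25+2 = 27
ES_Analysis = max(EF_IRB approval=15, EF_Instrument calibration=25) = 25; EF_Analysis = 25+12 = 37
ES_Draft manuscript = 25; EF_Draft manuscript = 25+13 = 38
ES_Internal review = max(EF_Pilot data=26, EF_Data collection=30, EF_Data cleaning=27, EF_Analysis=37, EF_Draft manuscript=38) = 38; EF_Internal review = 38+8 = 46
Expected project duration μ = 46 days. Critical path: IRB approval → Instrument calibration → Draft manuscript → Internal review.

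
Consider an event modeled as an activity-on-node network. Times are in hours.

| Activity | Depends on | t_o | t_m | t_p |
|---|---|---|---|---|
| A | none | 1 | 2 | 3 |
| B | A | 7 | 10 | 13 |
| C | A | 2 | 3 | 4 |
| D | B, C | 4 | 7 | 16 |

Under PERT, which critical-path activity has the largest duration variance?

D

te_A = (1 + 4·2 + 3)/6 = 12/6 = 2; σ²_A = ((3−1)/6)² = 0.111
te_B = (7 + 4·10 + 13)/6 = 60/6 = 10; σ²_B = ((13−7)/6)² = 1.000
te_C = (2 + 4·3 + 4)/6 = 18/6 = 3; σ²_C = ((4−2)/6)² = 0.111
te_D = (4 + 4·7 + 16)/6 = 48/6 = 8; σ²_D = ((16−4)/6)² = 4.000

Forward pass:
ES_A = 0; EF_A = 2
ES_B = 2; EF_B = 2+10 = 12
ES_C = 2; EF_C = 2+3 = 5
ES_D = max(EF_B=12, EF_C=5) = 12; EF_D = 12+8 = 20
Expected project duration μ = 20 hours. Critical path: A → B → D.

Variances on critical path: σ²_A=0.111, σ²_B=1.000, σ²_D=4.000.
Largest is σ²_D = 4.000.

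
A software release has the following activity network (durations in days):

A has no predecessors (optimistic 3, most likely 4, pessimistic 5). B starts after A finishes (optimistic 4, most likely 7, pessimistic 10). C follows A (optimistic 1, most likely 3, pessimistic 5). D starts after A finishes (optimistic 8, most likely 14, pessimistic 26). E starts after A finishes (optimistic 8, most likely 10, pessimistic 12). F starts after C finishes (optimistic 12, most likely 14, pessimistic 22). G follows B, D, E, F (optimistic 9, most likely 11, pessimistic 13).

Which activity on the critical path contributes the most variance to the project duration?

F

te_A = (3 + 4·4 + 5)/6 = 24/6 = 4; σ²_A = ((5−3)/6)² = 0.111
te_B = (4 + 4·7 + 10)/6 = 42/6 = 7; σ²_B = ((10−4)/6)² = 1.000
te_C = (1 + 4·3 + 5)/6 = 18/6 = 3; σ²_C = ((5−1)/6)² = 0.444
te_D = (8 + 4·14 + 26)/6 = 90/6 = 15; σ²_D = ((26−8)/6)² = 9.000
te_E = (8 + 4·10 + 12)/6 = 60/6 = 10; σ²_E = ((12−8)/6)² = 0.444
te_F = (12 + 4·14 + 22)/6 = 90/6 = 15; σ²_F = ((22−12)/6)² = 2.778
te_G = (9 + 4·11 + 13)/6 = 66/6 = 11; σ²_G = ((13−9)/6)² = 0.444

Forward pass:
ES_A = 0; EF_A = 4
ES_B = 4; EF_B = 4+7 = 11
ES_C = 4; EF_C = 4+3 = 7
ES_D = 4; EF_D = 4+15 = 19
ES_E = 4; EF_E = 4+10 = 14
ES_F = 7; EF_F = 7+15 = 22
ES_G = max(EF_B=11, EF_D=19, EF_E=14, EF_F=22) = 22; EF_G = 22+11 = 33
Expected project duration μ = 33 days. Critical path: A → C → F → G.

Variances on critical path: σ²_A=0.111, σ²_C=0.444, σ²_F=2.778, σ²_G=0.444.
Largest is σ²_F = 2.778.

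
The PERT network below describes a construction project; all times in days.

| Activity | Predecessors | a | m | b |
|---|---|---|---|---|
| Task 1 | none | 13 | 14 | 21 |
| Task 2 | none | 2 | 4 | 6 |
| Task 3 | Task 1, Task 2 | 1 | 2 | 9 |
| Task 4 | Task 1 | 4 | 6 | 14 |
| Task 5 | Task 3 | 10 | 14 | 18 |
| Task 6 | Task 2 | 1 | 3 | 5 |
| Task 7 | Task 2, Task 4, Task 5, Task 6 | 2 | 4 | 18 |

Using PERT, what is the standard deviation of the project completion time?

te_Task 1 = (13 + 4·14 + 21)/6 = 90/6 = 15; σ²_Task 1 = ((21−13)/6)² = 1.778
te_Task 2 = (2 + 4·4 + 6)/6 = 24/6 = 4; σ²_Task 2 = ((6−2)/6)² = 0.444
te_Task 3 = (1 + 4·2 + 9)/6 = 18/6 = 3; σ²_Task 3 = ((9−1)/6)² = 1.778
te_Task 4 = (4 + 4·6 + 14)/6 = 42/6 = 7; σ²_Task 4 = ((14−4)/6)² = 2.778
te_Task 5 = (10 + 4·14 + 18)/6 = 84/6 = 14; σ²_Task 5 = ((18−10)/6)² = 1.778
te_Task 6 = (1 + 4·3 + 5)/6 = 18/6 = 3; σ²_Task 6 = ((5−1)/6)² = 0.444
te_Task 7 = (2 + 4·4 + 18)/6 = 36/6 = 6; σ²_Task 7 = ((18−2)/6)² = 7.111

Forward pass:
ES_Task 1 = 0; EF_Task 1 = 15
ES_Task 2 = 0; EF_Task 2 = 4
ES_Task 3 = max(EF_Task 1=15, EF_Task 2=4) = 15; EF_Task 3 = 15+3 = 18
ES_Task 4 = 15; EF_Task 4 = 15+7 = 22
ES_Task 5 = 18; EF_Task 5 = 18+14 = 32
ES_Task 6 = 4; EF_Task 6 = 4+3 = 7
ES_Task 7 = max(EF_Task 2=4, EF_Task 4=22, EF_Task 5=32, EF_Task 6=7) = 32; EF_Task 7 = 32+6 = 38
Expected project duration μ = 38 days. Critical path: Task 1 → Task 3 → Task 5 → Task 7.

Variance along critical path = 1.778 + 1.778 + 1.778 + 7.111 = 12.444
σ = √12.444 = 3.528 days

3.53 days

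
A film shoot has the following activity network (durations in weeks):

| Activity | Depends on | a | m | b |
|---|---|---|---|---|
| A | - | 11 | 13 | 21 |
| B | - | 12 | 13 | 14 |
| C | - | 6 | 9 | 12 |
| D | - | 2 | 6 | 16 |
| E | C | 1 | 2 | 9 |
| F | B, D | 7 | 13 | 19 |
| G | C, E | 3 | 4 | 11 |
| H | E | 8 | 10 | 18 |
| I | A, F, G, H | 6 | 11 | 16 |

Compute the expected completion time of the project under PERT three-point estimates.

37 weeks

te_A = (11 + 4·13 + 21)/6 = 84/6 = 14
te_B = (12 + 4·13 + 14)/6 = 78/6 = 13
te_C = (6 + 4·9 + 12)/6 = 54/6 = 9
te_D = (2 + 4·6 + 16)/6 = 42/6 = 7
te_E = (1 + 4·2 + 9)/6 = 18/6 = 3
te_F = (7 + 4·13 + 19)/6 = 78/6 = 13
te_G = (3 + 4·4 + 11)/6 = 30/6 = 5
te_H = (8 + 4·10 + 18)/6 = 66/6 = 11
te_I = (6 + 4·11 + 16)/6 = 66/6 = 11

Forward pass:
ES_A = 0; EF_A = 14
ES_B = 0; EF_B = 13
ES_C = 0; EF_C = 9
ES_D = 0; EF_D = 7
ES_E = 9; EF_E = 9+3 = 12
ES_F = max(EF_B=13, EF_D=7) = 13; EF_F = 13+13 = 26
ES_G = max(EF_C=9, EF_E=12) = 12; EF_G = 12+5 = 17
ES_H = 12; EF_H = 12+11 = 23
ES_I = max(EF_A=14, EF_F=26, EF_G=17, EF_H=23) = 26; EF_I = 26+11 = 37
Expected project duration μ = 37 weeks. Critical path: B → F → I.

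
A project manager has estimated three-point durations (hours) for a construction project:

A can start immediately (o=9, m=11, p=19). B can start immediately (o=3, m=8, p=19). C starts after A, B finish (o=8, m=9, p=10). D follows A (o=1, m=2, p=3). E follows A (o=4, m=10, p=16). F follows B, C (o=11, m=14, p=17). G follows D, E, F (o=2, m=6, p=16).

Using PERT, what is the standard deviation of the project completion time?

3.06 hours

te_A = (9 + 4·11 + 19)/6 = 72/6 = 12; σ²_A = ((19−9)/6)² = 2.778
te_B = (3 + 4·8 + 19)/6 = 54/6 = 9; σ²_B = ((19−3)/6)² = 7.111
te_C = (8 + 4·9 + 10)/6 = 54/6 = 9; σ²_C = ((10−8)/6)² = 0.111
te_D = (1 + 4·2 + 3)/6 = 12/6 = 2; σ²_D = ((3−1)/6)² = 0.111
te_E = (4 + 4·10 + 16)/6 = 60/6 = 10; σ²_E = ((16−4)/6)² = 4.000
te_F = (11 + 4·14 + 17)/6 = 84/6 = 14; σ²_F = ((17−11)/6)² = 1.000
te_G = (2 + 4·6 + 16)/6 = 42/6 = 7; σ²_G = ((16−2)/6)² = 5.444

Forward pass:
ES_A = 0; EF_A = 12
ES_B = 0; EF_B = 9
ES_C = max(EF_A=12, EF_B=9) = 12; EF_C = 12+9 = 21
ES_D = 12; EF_D = 12+2 = 14
ES_E = 12; EF_E = 12+10 = 22
ES_F = max(EF_B=9, EF_C=21) = 21; EF_F = 21+14 = 35
ES_G = max(EF_D=14, EF_E=22, EF_F=35) = 35; EF_G = 35+7 = 42
Expected project duration μ = 42 hours. Critical path: A → C → F → G.

Variance along critical path = 2.778 + 0.111 + 1.000 + 5.444 = 9.333
σ = √9.333 = 3.055 hours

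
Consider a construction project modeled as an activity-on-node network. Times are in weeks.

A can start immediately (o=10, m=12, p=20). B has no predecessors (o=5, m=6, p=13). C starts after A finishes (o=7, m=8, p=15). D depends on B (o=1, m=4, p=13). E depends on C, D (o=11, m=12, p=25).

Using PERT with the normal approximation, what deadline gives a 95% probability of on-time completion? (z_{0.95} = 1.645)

te_A = (10 + 4·12 + 20)/6 = 78/6 = 13; σ²_A = ((20−10)/6)² = 2.778
te_B = (5 + 4·6 + 13)/6 = 42/6 = 7; σ²_B = ((13−5)/6)² = 1.778
te_C = (7 + 4·8 + 15)/6 = 54/6 = 9; σ²_C = ((15−7)/6)² = 1.778
te_D = (1 + 4·4 + 13)/6 = 30/6 = 5; σ²_D = ((13−1)/6)² = 4.000
te_E = (11 + 4·12 + 25)/6 = 84/6 = 14; σ²_E = ((25−11)/6)² = 5.444

Forward pass:
ES_A = 0; EF_A = 13
ES_B = 0; EF_B = 7
ES_C = 13; EF_C = 13+9 = 22
ES_D = 7; EF_D = 7+5 = 12
ES_E = max(EF_C=22, EF_D=12) = 22; EF_E = 22+14 = 36
Expected project duration μ = 36 weeks. Critical path: A → C → E.

Variance along critical path = 2.778 + 1.778 + 5.444 = 10.000; σ = 3.162 weeks.
D = μ + z·σ = 36 + 1.645·3.162 = 41.2 weeks

41.2 weeks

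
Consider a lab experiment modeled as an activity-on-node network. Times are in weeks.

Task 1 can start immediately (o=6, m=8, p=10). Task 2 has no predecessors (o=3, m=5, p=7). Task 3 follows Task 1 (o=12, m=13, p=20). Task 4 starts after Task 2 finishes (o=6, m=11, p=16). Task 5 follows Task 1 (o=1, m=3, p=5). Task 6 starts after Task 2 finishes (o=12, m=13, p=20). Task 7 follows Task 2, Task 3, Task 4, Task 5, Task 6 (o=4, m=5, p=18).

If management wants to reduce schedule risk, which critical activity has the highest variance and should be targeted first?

Task 7

te_Task 1 = (6 + 4·8 + 10)/6 = 48/6 = 8; σ²_Task 1 = ((10−6)/6)² = 0.444
te_Task 2 = (3 + 4·5 + 7)/6 = 30/6 = 5; σ²_Task 2 = ((7−3)/6)² = 0.444
te_Task 3 = (12 + 4·13 + 20)/6 = 84/6 = 14; σ²_Task 3 = ((20−12)/6)² = 1.778
te_Task 4 = (6 + 4·11 + 16)/6 = 66/6 = 11; σ²_Task 4 = ((16−6)/6)² = 2.778
te_Task 5 = (1 + 4·3 + 5)/6 = 18/6 = 3; σ²_Task 5 = ((5−1)/6)² = 0.444
te_Task 6 = (12 + 4·13 + 20)/6 = 84/6 = 14; σ²_Task 6 = ((20−12)/6)² = 1.778
te_Task 7 = (4 + 4·5 + 18)/6 = 42/6 = 7; σ²_Task 7 = ((18−4)/6)² = 5.444

Forward pass:
ES_Task 1 = 0; EF_Task 1 = 8
ES_Task 2 = 0; EF_Task 2 = 5
ES_Task 3 = 8; EF_Task 3 = 8+14 = 22
ES_Task 4 = 5; EF_Task 4 = 5+11 = 16
ES_Task 5 = 8; EF_Task 5 = 8+3 = 11
ES_Task 6 = 5; EF_Task 6 = 5+14 = 19
ES_Task 7 = max(EF_Task 2=5, EF_Task 3=22, EF_Task 4=16, EF_Task 5=11, EF_Task 6=19) = 22; EF_Task 7 = 22+7 = 29
Expected project duration μ = 29 weeks. Critical path: Task 1 → Task 3 → Task 7.

Variances on critical path: σ²_Task 1=0.444, σ²_Task 3=1.778, σ²_Task 7=5.444.
Largest is σ²_Task 7 = 5.444.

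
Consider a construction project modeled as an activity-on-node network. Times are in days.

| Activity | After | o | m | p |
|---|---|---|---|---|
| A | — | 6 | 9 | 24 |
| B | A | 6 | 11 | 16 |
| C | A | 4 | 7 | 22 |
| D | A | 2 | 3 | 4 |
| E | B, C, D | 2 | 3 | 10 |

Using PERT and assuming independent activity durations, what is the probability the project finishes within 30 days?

0.861

te_A = (6 + 4·9 + 24)/6 = 66/6 = 11; σ²_A = ((24−6)/6)² = 9.000
te_B = (6 + 4·11 + 16)/6 = 66/6 = 11; σ²_B = ((16−6)/6)² = 2.778
te_C = (4 + 4·7 + 22)/6 = 54/6 = 9; σ²_C = ((22−4)/6)² = 9.000
te_D = (2 + 4·3 + 4)/6 = 18/6 = 3; σ²_D = ((4−2)/6)² = 0.111
te_E = (2 + 4·3 + 10)/6 = 24/6 = 4; σ²_E = ((10−2)/6)² = 1.778

Forward pass:
ES_A = 0; EF_A = 11
ES_B = 11; EF_B = 11+11 = 22
ES_C = 11; EF_C = 11+9 = 20
ES_D = 11; EF_D = 11+3 = 14
ES_E = max(EF_B=22, EF_C=20, EF_D=14) = 22; EF_E = 22+4 = 26
Expected project duration μ = 26 days. Critical path: A → B → E.

Variance along critical path = 9.000 + 2.778 + 1.778 = 13.556; σ = √13.556 = 3.682 days.
Z = (30 − 26) / 3.682 = 1.086
P(T ≤ 30) = Φ(1.086) ≈ 0.861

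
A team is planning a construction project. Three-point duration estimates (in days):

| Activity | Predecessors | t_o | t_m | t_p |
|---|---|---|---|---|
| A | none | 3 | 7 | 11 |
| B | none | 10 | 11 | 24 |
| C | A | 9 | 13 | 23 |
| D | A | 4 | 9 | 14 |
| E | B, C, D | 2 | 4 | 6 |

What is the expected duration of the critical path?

25 days

te_A = (3 + 4·7 + 11)/6 = 42/6 = 7
te_B = (10 + 4·11 + 24)/6 = 78/6 = 13
te_C = (9 + 4·13 + 23)/6 = 84/6 = 14
te_D = (4 + 4·9 + 14)/6 = 54/6 = 9
te_E = (2 + 4·4 + 6)/6 = 24/6 = 4

Forward pass:
ES_A = 0; EF_A = 7
ES_B = 0; EF_B = 13
ES_C = 7; EF_C = 7+14 = 21
ES_D = 7; EF_D = 7+9 = 16
ES_E = max(EF_B=13, EF_C=21, EF_D=16) = 21; EF_E = 21+4 = 25
Expected project duration μ = 25 days. Critical path: A → C → E.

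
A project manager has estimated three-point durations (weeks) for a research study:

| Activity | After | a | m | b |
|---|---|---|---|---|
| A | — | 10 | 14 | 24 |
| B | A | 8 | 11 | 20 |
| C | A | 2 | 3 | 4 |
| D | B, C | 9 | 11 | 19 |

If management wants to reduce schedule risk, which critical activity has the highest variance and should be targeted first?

te_A = (10 + 4·14 + 24)/6 = 90/6 = 15; σ²_A = ((24−10)/6)² = 5.444
te_B = (8 + 4·11 + 20)/6 = 72/6 = 12; σ²_B = ((20−8)/6)² = 4.000
te_C = (2 + 4·3 + 4)/6 = 18/6 = 3; σ²_C = ((4−2)/6)² = 0.111
te_D = (9 + 4·11 + 19)/6 = 72/6 = 12; σ²_D = ((19−9)/6)² = 2.778

Forward pass:
ES_A = 0; EF_A = 15
ES_B = 15; EF_B = 15+12 = 27
ES_C = 15; EF_C = 15+3 = 18
ES_D = max(EF_B=27, EF_C=18) = 27; EF_D = 27+12 = 39
Expected project duration μ = 39 weeks. Critical path: A → B → D.

Variances on critical path: σ²_A=5.444, σ²_B=4.000, σ²_D=2.778.
Largest is σ²_A = 5.444.

A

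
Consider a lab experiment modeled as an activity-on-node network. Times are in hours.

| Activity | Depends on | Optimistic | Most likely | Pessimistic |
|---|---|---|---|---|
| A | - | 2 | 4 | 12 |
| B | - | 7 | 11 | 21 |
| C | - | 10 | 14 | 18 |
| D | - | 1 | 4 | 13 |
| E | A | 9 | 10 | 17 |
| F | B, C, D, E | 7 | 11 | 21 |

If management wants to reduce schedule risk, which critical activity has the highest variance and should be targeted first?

F

te_A = (2 + 4·4 + 12)/6 = 30/6 = 5; σ²_A = ((12−2)/6)² = 2.778
te_B = (7 + 4·11 + 21)/6 = 72/6 = 12; σ²_B = ((21−7)/6)² = 5.444
te_C = (10 + 4·14 + 18)/6 = 84/6 = 14; σ²_C = ((18−10)/6)² = 1.778
te_D = (1 + 4·4 + 13)/6 = 30/6 = 5; σ²_D = ((13−1)/6)² = 4.000
te_E = (9 + 4·10 + 17)/6 = 66/6 = 11; σ²_E = ((17−9)/6)² = 1.778
te_F = (7 + 4·11 + 21)/6 = 72/6 = 12; σ²_F = ((21−7)/6)² = 5.444

Forward pass:
ES_A = 0; EF_A = 5
ES_B = 0; EF_B = 12
ES_C = 0; EF_C = 14
ES_D = 0; EF_D = 5
ES_E = 5; EF_E = 5+11 = 16
ES_F = max(EF_B=12, EF_C=14, EF_D=5, EF_E=16) = 16; EF_F = 16+12 = 28
Expected project duration μ = 28 hours. Critical path: A → E → F.

Variances on critical path: σ²_A=2.778, σ²_E=1.778, σ²_F=5.444.
Largest is σ²_F = 5.444.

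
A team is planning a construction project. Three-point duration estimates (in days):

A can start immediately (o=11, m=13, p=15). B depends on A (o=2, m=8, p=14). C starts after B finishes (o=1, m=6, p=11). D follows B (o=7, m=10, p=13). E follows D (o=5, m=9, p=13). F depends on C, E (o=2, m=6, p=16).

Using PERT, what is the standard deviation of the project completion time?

te_A = (11 + 4·13 + 15)/6 = 78/6 = 13; σ²_A = ((15−11)/6)² = 0.444
te_B = (2 + 4·8 + 14)/6 = 48/6 = 8; σ²_B = ((14−2)/6)² = 4.000
te_C = (1 + 4·6 + 11)/6 = 36/6 = 6; σ²_C = ((11−1)/6)² = 2.778
te_D = (7 + 4·10 + 13)/6 = 60/6 = 10; σ²_D = ((13−7)/6)² = 1.000
te_E = (5 + 4·9 + 13)/6 = 54/6 = 9; σ²_E = ((13−5)/6)² = 1.778
te_F = (2 + 4·6 + 16)/6 = 42/6 = 7; σ²_F = ((16−2)/6)² = 5.444

Forward pass:
ES_A = 0; EF_A = 13
ES_B = 13; EF_B = 13+8 = 21
ES_C = 21; EF_C = 21+6 = 27
ES_D = 21; EF_D = 21+10 = 31
ES_E = 31; EF_E = 31+9 = 40
ES_F = max(EF_C=27, EF_E=40) = 40; EF_F = 40+7 = 47
Expected project duration μ = 47 days. Critical path: A → B → D → E → F.

Variance along critical path = 0.444 + 4.000 + 1.000 + 1.778 + 5.444 = 12.667
σ = √12.667 = 3.559 days

3.56 days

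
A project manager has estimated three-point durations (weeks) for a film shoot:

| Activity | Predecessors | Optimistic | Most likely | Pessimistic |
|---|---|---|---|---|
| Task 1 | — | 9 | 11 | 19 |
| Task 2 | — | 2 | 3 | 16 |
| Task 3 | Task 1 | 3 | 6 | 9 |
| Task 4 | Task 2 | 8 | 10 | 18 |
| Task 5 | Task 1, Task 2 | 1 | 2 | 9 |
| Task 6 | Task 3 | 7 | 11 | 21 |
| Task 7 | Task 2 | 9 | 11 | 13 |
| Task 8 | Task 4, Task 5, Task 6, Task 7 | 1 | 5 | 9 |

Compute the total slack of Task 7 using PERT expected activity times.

te_Task 1 = (9 + 4·11 + 19)/6 = 72/6 = 12
te_Task 2 = (2 + 4·3 + 16)/6 = 30/6 = 5
te_Task 3 = (3 + 4·6 + 9)/6 = 36/6 = 6
te_Task 4 = (8 + 4·10 + 18)/6 = 66/6 = 11
te_Task 5 = (1 + 4·2 + 9)/6 = 18/6 = 3
te_Task 6 = (7 + 4·11 + 21)/6 = 72/6 = 12
te_Task 7 = (9 + 4·11 + 13)/6 = 66/6 = 11
te_Task 8 = (1 + 4·5 + 9)/6 = 30/6 = 5

Forward pass:
ES_Task 1 = 0; EF_Task 1 = 12
ES_Task 2 = 0; EF_Task 2 = 5
ES_Task 3 = 12; EF_Task 3 = 12+6 = 18
ES_Task 4 = 5; EF_Task 4 = 5+11 = 16
ES_Task 5 = max(EF_Task 1=12, EF_Task 2=5) = 12; EF_Task 5 = 12+3 = 15
ES_Task 6 = 18; EF_Task 6 = 18+12 = 30
ES_Task 7 = 5; EF_Task 7 = 5+11 = 16
ES_Task 8 = max(EF_Task 4=16, EF_Task 5=15, EF_Task 6=30, EF_Task 7=16) = 30; EF_Task 8 = 30+5 = 35
Expected project duration μ = 35 weeks. Critical path: Task 1 → Task 3 → Task 6 → Task 8.

Backward pass:
LF_Task 8 = 35; LS_Task 8 = 35−5 = 30
LF_Task 7 = LS_Task 8 = 30; LS_Task 7 = 30−11 = 19
LF_Task 6 = LS_Task 8 = 30; LS_Task 6 = 30−12 = 18
LF_Task 5 = LS_Task 8 = 30; LS_Task 5 = 30−3 = 27
LF_Task 4 = LS_Task 8 = 30; LS_Task 4 = 30−11 = 19
LF_Task 3 = LS_Task 6 = 18; LS_Task 3 = 18−6 = 12
LF_Task 2 = min(LS_Task 4=19, LS_Task 5=27, LS_Task 7=19) = 19; LS_Task 2 = 19−5 = 14
LF_Task 1 = min(LS_Task 3=12, LS_Task 5=27) = 12; LS_Task 1 = 12−12 = 0
Slack_Task 7 = LS_Task 7 − ES_Task 7 = 19 − 5 = 14

14 weeks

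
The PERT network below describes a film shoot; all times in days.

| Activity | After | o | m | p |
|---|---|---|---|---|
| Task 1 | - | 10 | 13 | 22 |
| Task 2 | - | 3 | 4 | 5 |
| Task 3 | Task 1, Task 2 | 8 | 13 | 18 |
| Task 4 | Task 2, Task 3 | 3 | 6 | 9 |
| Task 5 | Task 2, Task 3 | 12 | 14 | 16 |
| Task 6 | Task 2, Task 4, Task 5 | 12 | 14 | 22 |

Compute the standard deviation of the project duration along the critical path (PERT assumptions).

3.16 days

te_Task 1 = (10 + 4·13 + 22)/6 = 84/6 = 14; σ²_Task 1 = ((22−10)/6)² = 4.000
te_Task 2 = (3 + 4·4 + 5)/6 = 24/6 = 4; σ²_Task 2 = ((5−3)/6)² = 0.111
te_Task 3 = (8 + 4·13 + 18)/6 = 78/6 = 13; σ²_Task 3 = ((18−8)/6)² = 2.778
te_Task 4 = (3 + 4·6 + 9)/6 = 36/6 = 6; σ²_Task 4 = ((9−3)/6)² = 1.000
te_Task 5 = (12 + 4·14 + 16)/6 = 84/6 = 14; σ²_Task 5 = ((16−12)/6)² = 0.444
te_Task 6 = (12 + 4·14 + 22)/6 = 90/6 = 15; σ²_Task 6 = ((22−12)/6)² = 2.778

Forward pass:
ES_Task 1 = 0; EF_Task 1 = 14
ES_Task 2 = 0; EF_Task 2 = 4
ES_Task 3 = max(EF_Task 1=14, EF_Task 2=4) = 14; EF_Task 3 = 14+13 = 27
ES_Task 4 = max(EF_Task 2=4, EF_Task 3=27) = 27; EF_Task 4 = 27+6 = 33
ES_Task 5 = max(EF_Task 2=4, EF_Task 3=27) = 27; EF_Task 5 = 27+14 = 41
ES_Task 6 = max(EF_Task 2=4, EF_Task 4=33, EF_Task 5=41) = 41; EF_Task 6 = 41+15 = 56
Expected project duration μ = 56 days. Critical path: Task 1 → Task 3 → Task 5 → Task 6.

Variance along critical path = 4.000 + 2.778 + 0.444 + 2.778 = 10.000
σ = √10.000 = 3.162 days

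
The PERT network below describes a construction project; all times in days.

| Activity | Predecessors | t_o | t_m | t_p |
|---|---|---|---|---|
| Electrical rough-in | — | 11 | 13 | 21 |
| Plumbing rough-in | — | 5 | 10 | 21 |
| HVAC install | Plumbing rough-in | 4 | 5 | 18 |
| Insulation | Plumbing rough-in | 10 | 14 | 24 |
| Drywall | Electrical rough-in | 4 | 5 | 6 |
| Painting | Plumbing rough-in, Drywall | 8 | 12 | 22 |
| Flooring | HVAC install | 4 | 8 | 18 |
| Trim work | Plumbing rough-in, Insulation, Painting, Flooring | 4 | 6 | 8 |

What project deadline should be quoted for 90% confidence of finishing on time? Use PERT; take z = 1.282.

41.8 days

te_Electrical rough-in = (11 + 4·13 + 21)/6 = 84/6 = 14; σ²_Electrical rough-in = ((21−11)/6)² = 2.778
te_Plumbing rough-in = (5 + 4·10 + 21)/6 = 66/6 = 11; σ²_Plumbing rough-in = ((21−5)/6)² = 7.111
te_HVAC install = (4 + 4·5 + 18)/6 = 42/6 = 7; σ²_HVAC install = ((18−4)/6)² = 5.444
te_Insulation = (10 + 4·14 + 24)/6 = 90/6 = 15; σ²_Insulation = ((24−10)/6)² = 5.444
te_Drywall = (4 + 4·5 + 6)/6 = 30/6 = 5; σ²_Drywall = ((6−4)/6)² = 0.111
te_Painting = (8 + 4·12 + 22)/6 = 78/6 = 13; σ²_Painting = ((22−8)/6)² = 5.444
te_Flooring = (4 + 4·8 + 18)/6 = 54/6 = 9; σ²_Flooring = ((18−4)/6)² = 5.444
te_Trim work = (4 + 4·6 + 8)/6 = 36/6 = 6; σ²_Trim work = ((8−4)/6)² = 0.444

Forward pass:
ES_Electrical rough-in = 0; EF_Electrical rough-in = 14
ES_Plumbing rough-in = 0; EF_Plumbing rough-in = 11
ES_HVAC install = 11; EF_HVAC install = 11+7 = 18
ES_Insulation = 11; EF_Insulation = 11+15 = 26
ES_Drywall = 14; EF_Drywall = 14+5 = 19
ES_Painting = max(EF_Plumbing rough-in=11, EF_Drywall=19) = 19; EF_Painting = 19+13 = 32
ES_Flooring = 18; EF_Flooring = 18+9 = 27
ES_Trim work = max(EF_Plumbing rough-in=11, EF_Insulation=26, EF_Painting=32, EF_Flooring=27) = 32; EF_Trim work = 32+6 = 38
Expected project duration μ = 38 days. Critical path: Electrical rough-in → Drywall → Painting → Trim work.

Variance along critical path = 2.778 + 0.111 + 5.444 + 0.444 = 8.778; σ = 2.963 days.
D = μ + z·σ = 38 + 1.282·2.963 = 41.8 days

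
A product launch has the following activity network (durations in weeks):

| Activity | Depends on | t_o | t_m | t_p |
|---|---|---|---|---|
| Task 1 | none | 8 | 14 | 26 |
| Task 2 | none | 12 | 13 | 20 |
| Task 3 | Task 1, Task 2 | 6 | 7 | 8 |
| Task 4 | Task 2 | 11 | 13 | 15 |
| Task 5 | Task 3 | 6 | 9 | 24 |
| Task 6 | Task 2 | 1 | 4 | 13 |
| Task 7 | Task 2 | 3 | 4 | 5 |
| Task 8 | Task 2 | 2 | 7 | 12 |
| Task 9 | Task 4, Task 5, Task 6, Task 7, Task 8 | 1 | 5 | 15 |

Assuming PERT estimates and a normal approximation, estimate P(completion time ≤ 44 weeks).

te_Task 1 = (8 + 4·14 + 26)/6 = 90/6 = 15; σ²_Task 1 = ((26−8)/6)² = 9.000
te_Task 2 = (12 + 4·13 + 20)/6 = 84/6 = 14; σ²_Task 2 = ((20−12)/6)² = 1.778
te_Task 3 = (6 + 4·7 + 8)/6 = 42/6 = 7; σ²_Task 3 = ((8−6)/6)² = 0.111
te_Task 4 = (11 + 4·13 + 15)/6 = 78/6 = 13; σ²_Task 4 = ((15−11)/6)² = 0.444
te_Task 5 = (6 + 4·9 + 24)/6 = 66/6 = 11; σ²_Task 5 = ((24−6)/6)² = 9.000
te_Task 6 = (1 + 4·4 + 13)/6 = 30/6 = 5; σ²_Task 6 = ((13−1)/6)² = 4.000
te_Task 7 = (3 + 4·4 + 5)/6 = 24/6 = 4; σ²_Task 7 = ((5−3)/6)² = 0.111
te_Task 8 = (2 + 4·7 + 12)/6 = 42/6 = 7; σ²_Task 8 = ((12−2)/6)² = 2.778
te_Task 9 = (1 + 4·5 + 15)/6 = 36/6 = 6; σ²_Task 9 = ((15−1)/6)² = 5.444

Forward pass:
ES_Task 1 = 0; EF_Task 1 = 15
ES_Task 2 = 0; EF_Task 2 = 14
ES_Task 3 = max(EF_Task 1=15, EF_Task 2=14) = 15; EF_Task 3 = 15+7 = 22
ES_Task 4 = 14; EF_Task 4 = 14+13 = 27
ES_Task 5 = 22; EF_Task 5 = 22+11 = 33
ES_Task 6 = 14; EF_Task 6 = 14+5 = 19
ES_Task 7 = 14; EF_Task 7 = 14+4 = 18
ES_Task 8 = 14; EF_Task 8 = 14+7 = 21
ES_Task 9 = max(EF_Task 4=27, EF_Task 5=33, EF_Task 6=19, EF_Task 7=18, EF_Task 8=21) = 33; EF_Task 9 = 33+6 = 39
Expected project duration μ = 39 weeks. Critical path: Task 1 → Task 3 → Task 5 → Task 9.

Variance along critical path = 9.000 + 0.111 + 9.000 + 5.444 = 23.556; σ = √23.556 = 4.853 weeks.
Z = (44 − 39) / 4.853 = 1.030
P(T ≤ 44) = Φ(1.030) ≈ 0.849

0.849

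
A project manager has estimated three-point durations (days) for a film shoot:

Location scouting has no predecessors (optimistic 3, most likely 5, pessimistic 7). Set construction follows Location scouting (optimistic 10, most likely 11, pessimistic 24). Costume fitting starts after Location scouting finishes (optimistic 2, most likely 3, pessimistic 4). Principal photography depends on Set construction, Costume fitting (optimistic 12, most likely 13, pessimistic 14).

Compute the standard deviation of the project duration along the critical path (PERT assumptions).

te_Location scouting = (3 + 4·5 + 7)/6 = 30/6 = 5; σ²_Location scouting = ((7−3)/6)² = 0.444
te_Set construction = (10 + 4·11 + 24)/6 = 78/6 = 13; σ²_Set construction = ((24−10)/6)² = 5.444
te_Costume fitting = (2 + 4·3 + 4)/6 = 18/6 = 3; σ²_Costume fitting = ((4−2)/6)² = 0.111
te_Principal photography = (12 + 4·13 + 14)/6 = 78/6 = 13; σ²_Principal photography = ((14−12)/6)² = 0.111

Forward pass:
ES_Location scouting = 0; EF_Location scouting = 5
ES_Set construction = 5; EF_Set construction = 5+13 = 18
ES_Costume fitting = 5; EF_Costume fitting = 5+3 = 8
ES_Principal photography = max(EF_Set construction=18, EF_Costume fitting=8) = 18; EF_Principal photography = 18+13 = 31
Expected project duration μ = 31 days. Critical path: Location scouting → Set construction → Principal photography.

Variance along critical path = 0.444 + 5.444 + 0.111 = 6.000
σ = √6.000 = 2.449 days

2.45 days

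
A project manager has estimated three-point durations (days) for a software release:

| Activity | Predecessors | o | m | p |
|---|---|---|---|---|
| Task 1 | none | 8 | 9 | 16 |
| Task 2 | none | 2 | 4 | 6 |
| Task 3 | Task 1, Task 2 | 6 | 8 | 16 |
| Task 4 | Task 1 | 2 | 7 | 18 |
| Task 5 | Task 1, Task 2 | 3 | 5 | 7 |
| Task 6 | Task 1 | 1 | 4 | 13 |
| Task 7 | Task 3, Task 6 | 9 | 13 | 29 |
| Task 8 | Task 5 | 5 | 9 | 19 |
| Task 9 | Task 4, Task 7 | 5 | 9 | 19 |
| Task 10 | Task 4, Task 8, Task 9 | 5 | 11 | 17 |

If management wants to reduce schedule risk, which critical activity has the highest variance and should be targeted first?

Task 7

te_Task 1 = (8 + 4·9 + 16)/6 = 60/6 = 10; σ²_Task 1 = ((16−8)/6)² = 1.778
te_Task 2 = (2 + 4·4 + 6)/6 = 24/6 = 4; σ²_Task 2 = ((6−2)/6)² = 0.444
te_Task 3 = (6 + 4·8 + 16)/6 = 54/6 = 9; σ²_Task 3 = ((16−6)/6)² = 2.778
te_Task 4 = (2 + 4·7 + 18)/6 = 48/6 = 8; σ²_Task 4 = ((18−2)/6)² = 7.111
te_Task 5 = (3 + 4·5 + 7)/6 = 30/6 = 5; σ²_Task 5 = ((7−3)/6)² = 0.444
te_Task 6 = (1 + 4·4 + 13)/6 = 30/6 = 5; σ²_Task 6 = ((13−1)/6)² = 4.000
te_Task 7 = (9 + 4·13 + 29)/6 = 90/6 = 15; σ²_Task 7 = ((29−9)/6)² = 11.111
te_Task 8 = (5 + 4·9 + 19)/6 = 60/6 = 10; σ²_Task 8 = ((19−5)/6)² = 5.444
te_Task 9 = (5 + 4·9 + 19)/6 = 60/6 = 10; σ²_Task 9 = ((19−5)/6)² = 5.444
te_Task 10 = (5 + 4·11 + 17)/6 = 66/6 = 11; σ²_Task 10 = ((17−5)/6)² = 4.000

Forward pass:
ES_Task 1 = 0; EF_Task 1 = 10
ES_Task 2 = 0; EF_Task 2 = 4
ES_Task 3 = max(EF_Task 1=10, EF_Task 2=4) = 10; EF_Task 3 = 10+9 = 19
ES_Task 4 = 10; EF_Task 4 = 10+8 = 18
ES_Task 5 = max(EF_Task 1=10, EF_Task 2=4) = 10; EF_Task 5 = 10+5 = 15
ES_Task 6 = 10; EF_Task 6 = 10+5 = 15
ES_Task 7 = max(EF_Task 3=19, EF_Task 6=15) = 19; EF_Task 7 = 19+15 = 34
ES_Task 8 = 15; EF_Task 8 = 15+10 = 25
ES_Task 9 = max(EF_Task 4=18, EF_Task 7=34) = 34; EF_Task 9 = 34+10 = 44
ES_Task 10 = max(EF_Task 4=18, EF_Task 8=25, EF_Task 9=44) = 44; EF_Task 10 = 44+11 = 55
Expected project duration μ = 55 days. Critical path: Task 1 → Task 3 → Task 7 → Task 9 → Task 10.

Variances on critical path: σ²_Task 1=1.778, σ²_Task 3=2.778, σ²_Task 7=11.111, σ²_Task 9=5.444, σ²_Task 10=4.000.
Largest is σ²_Task 7 = 11.111.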